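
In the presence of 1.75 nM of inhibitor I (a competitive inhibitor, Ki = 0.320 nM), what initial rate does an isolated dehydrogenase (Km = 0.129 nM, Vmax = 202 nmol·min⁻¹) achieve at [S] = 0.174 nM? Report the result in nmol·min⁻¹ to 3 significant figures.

34.9 nmol·min⁻¹

With α = 1 + [I]/Ki = 1 + 1.75/0.320 = 6.469, the competitive rate law is v = Vmax[S] / (αKm + [S]).
v = 202×0.174 / (6.469×0.129 + 0.174) = 35.15/1.008 = 34.9 nmol·min⁻¹.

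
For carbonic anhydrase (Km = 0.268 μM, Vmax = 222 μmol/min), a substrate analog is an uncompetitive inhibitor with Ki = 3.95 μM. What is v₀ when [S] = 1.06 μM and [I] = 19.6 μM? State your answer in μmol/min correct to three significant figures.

35.7 μmol/min

α = 1 + [I]/Ki = 1 + 19.6/3.95 = 5.962.
For an uncompetitive inhibitor, both parameters are divided by α, giving Vmax/α and Km/α: Km,app = 0.0450 μM, Vmax,app = 37.2 μmol/min.
v = Vmax,app·[S]/(Km,app + [S]) = 37.2 × 1.06/(0.0450 + 1.06) = 35.7 μmol/min.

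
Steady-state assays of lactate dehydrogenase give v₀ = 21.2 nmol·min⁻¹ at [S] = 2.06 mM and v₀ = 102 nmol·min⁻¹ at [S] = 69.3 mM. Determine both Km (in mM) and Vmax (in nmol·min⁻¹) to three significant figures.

From v = Vmax[S]/(Km+[S]), each point gives Vmax = v(Km+[S])/[S].
Equating: 21.2(Km+2.06)/2.06 = 102(Km+69.3)/69.3.
10.29·Km + 21.2 = 1.472·Km + 102, so (10.29 − 1.472)·Km = 102 − 21.2.
Km = 80.80/8.819 = 9.16 mM; then Vmax = 21.2(9.16+2.06)/2.06 = 115 nmol·min⁻¹.

Km = 9.16 mM; Vmax = 115 nmol·min⁻¹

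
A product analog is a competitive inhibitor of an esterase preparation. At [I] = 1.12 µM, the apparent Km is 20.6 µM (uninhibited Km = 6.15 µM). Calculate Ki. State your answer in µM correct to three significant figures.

Competitive: Km,app = α·Km with α = 1 + [I]/Ki.
α = Km,app/Km = 20.6/6.15 = 3.350.
Since α = 1 + [I]/Ki, [I]/Ki = 3.350 − 1 = 2.350 and Ki = 1.12/2.350 = 0.477 µM.

0.477 µM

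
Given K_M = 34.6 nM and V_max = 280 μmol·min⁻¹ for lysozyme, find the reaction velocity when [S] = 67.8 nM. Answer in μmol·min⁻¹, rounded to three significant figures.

185 μmol·min⁻¹

v = Vmax·[S]/(Km + [S]) = 280 × 67.8 / (34.6 + 67.8)
  = 18980 / 102.4 = 185 μmol·min⁻¹.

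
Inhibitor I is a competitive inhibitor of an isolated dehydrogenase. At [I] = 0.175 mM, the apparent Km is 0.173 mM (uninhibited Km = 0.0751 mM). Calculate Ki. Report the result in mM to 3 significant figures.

Competitive: Km,app = α·Km with α = 1 + [I]/Ki.
α = Km,app/Km = 0.173/0.0751 = 2.304.
Ki = [I]/(α − 1) = 0.175/1.304 = 0.134 mM.

0.134 mM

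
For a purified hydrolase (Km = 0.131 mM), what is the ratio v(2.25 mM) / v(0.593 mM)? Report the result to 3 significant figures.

1.15

Since Vmax cancels, v₂/v₁ = [S]₂(Km+[S]₁) / [S]₁(Km+[S]₂).
= 2.25×(0.131+0.593) / (0.593×(0.131+2.25)) = 1.629/1.412 = 1.15.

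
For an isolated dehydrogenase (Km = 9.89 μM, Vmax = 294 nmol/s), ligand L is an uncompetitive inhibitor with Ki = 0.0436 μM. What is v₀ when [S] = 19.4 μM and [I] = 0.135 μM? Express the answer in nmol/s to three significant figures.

63.8 nmol/s

With α = 1 + [I]/Ki = 1 + 0.135/0.0436 = 4.096, the uncompetitive rate law is v = (Vmax/α)·[S] / (Km/α + [S]).
v = (294/4.096)×19.4 / (9.89/4.096 + 19.4) = 1392/21.81 = 63.8 nmol/s.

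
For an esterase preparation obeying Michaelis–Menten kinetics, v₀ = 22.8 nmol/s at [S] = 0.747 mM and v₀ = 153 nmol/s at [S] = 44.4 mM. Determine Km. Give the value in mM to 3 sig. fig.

In reciprocal form, 1/v = (Km/Vmax)·(1/[S]) + 1/Vmax. The two points give (1/[S], 1/v) = (1.339, 0.04386) and (0.02252, 0.006536).
Slope = (0.04386 − 0.006536)/(1.339 − 0.02252) = 0.02836; intercept = 0.04386 − 0.02836×1.339 = 0.005897.
Vmax = 1/intercept = 170 nmol/s; Km = slope × Vmax = 0.02836 × 170 = 4.81 mM.

4.81 mM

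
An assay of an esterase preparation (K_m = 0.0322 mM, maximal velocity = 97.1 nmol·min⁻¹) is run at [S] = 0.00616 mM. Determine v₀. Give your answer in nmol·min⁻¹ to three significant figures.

15.6 nmol·min⁻¹

v = Vmax·[S]/(Km + [S]) = 97.1 × 0.00616 / (0.0322 + 0.00616)
  = 0.5981 / 0.03836 = 15.6 nmol·min⁻¹.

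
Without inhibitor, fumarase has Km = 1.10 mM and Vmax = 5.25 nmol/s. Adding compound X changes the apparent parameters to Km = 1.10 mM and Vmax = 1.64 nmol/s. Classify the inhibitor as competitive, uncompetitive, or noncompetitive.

Vmax decreases (5.25 → 1.64 nmol/s) while Km is unchanged — pure noncompetitive inhibition.

noncompetitive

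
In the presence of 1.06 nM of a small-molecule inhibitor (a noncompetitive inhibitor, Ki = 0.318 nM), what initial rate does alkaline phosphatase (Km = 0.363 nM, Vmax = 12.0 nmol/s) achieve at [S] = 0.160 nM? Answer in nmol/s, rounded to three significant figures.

0.847 nmol/s

α = 1 + [I]/Ki = 1 + 1.06/0.318 = 4.333.
For a noncompetitive inhibitor, Vmax is reduced to Vmax/α while Km is unchanged: Km,app = 0.363 nM, Vmax,app = 2.77 nmol/s.
v = Vmax,app·[S]/(Km,app + [S]) = 2.77 × 0.160/(0.363 + 0.160) = 0.847 nmol/s.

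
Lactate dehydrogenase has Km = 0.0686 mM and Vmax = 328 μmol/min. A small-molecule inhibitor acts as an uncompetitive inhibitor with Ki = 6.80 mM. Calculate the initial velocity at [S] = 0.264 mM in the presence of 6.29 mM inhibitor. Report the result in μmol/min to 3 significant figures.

With α = 1 + [I]/Ki = 1 + 6.29/6.80 = 1.925, the uncompetitive rate law is v = (Vmax/α)·[S] / (Km/α + [S]).
v = (328/1.925)×0.264 / (0.0686/1.925 + 0.264) = 44.98/0.2996 = 150 μmol/min.

150 μmol/min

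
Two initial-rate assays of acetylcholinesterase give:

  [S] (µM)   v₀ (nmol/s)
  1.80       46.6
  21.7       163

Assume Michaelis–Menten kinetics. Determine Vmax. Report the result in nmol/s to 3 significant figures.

211 nmol/s

In reciprocal form, 1/v = (Km/Vmax)·(1/[S]) + 1/Vmax. The two points give (1/[S], 1/v) = (0.5556, 0.02146) and (0.04608, 0.006135).
Slope = (0.02146 − 0.006135)/(0.5556 − 0.04608) = 0.03008; intercept = 0.02146 − 0.03008×0.5556 = 0.004749.
Vmax = 1/intercept = 211 nmol/s; Km = slope × Vmax = 0.03008 × 211 = 6.33 µM.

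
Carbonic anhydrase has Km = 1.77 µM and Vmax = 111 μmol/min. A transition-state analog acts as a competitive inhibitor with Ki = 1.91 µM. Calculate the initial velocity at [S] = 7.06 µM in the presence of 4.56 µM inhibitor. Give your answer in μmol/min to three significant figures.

60.0 μmol/min

With α = 1 + [I]/Ki = 1 + 4.56/1.91 = 3.387, the competitive rate law is v = Vmax[S] / (αKm + [S]).
v = 111×7.06 / (3.387×1.77 + 7.06) = 783.7/13.06 = 60.0 μmol/min.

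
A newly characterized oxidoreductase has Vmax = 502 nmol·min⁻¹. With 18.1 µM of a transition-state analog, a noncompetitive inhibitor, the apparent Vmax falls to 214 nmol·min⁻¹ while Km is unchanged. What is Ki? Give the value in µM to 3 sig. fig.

Noncompetitive: Vmax,app = Vmax/α with α = 1 + [I]/Ki.
α = Vmax/Vmax,app = 502/214 = 2.346.
Since α = 1 + [I]/Ki, [I]/Ki = 2.346 − 1 = 1.346 and Ki = 18.1/1.346 = 13.4 µM.

13.4 µM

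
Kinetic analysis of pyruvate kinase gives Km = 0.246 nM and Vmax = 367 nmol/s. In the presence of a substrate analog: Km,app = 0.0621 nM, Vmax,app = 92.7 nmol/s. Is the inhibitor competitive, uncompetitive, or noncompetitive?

Both Km and Vmax decrease by the same factor (~3.96-fold) — characteristic of uncompetitive inhibition.

uncompetitive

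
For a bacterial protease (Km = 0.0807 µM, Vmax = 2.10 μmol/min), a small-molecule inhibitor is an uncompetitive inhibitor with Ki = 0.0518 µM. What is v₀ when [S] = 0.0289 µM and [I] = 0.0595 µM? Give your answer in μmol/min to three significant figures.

0.425 μmol/min

α = 1 + [I]/Ki = 1 + 0.0595/0.0518 = 2.149.
For an uncompetitive inhibitor, both parameters are divided by α, giving Vmax/α and Km/α: Km,app = 0.0376 µM, Vmax,app = 0.977 μmol/min.
v = Vmax,app·[S]/(Km,app + [S]) = 0.977 × 0.0289/(0.0376 + 0.0289) = 0.425 μmol/min.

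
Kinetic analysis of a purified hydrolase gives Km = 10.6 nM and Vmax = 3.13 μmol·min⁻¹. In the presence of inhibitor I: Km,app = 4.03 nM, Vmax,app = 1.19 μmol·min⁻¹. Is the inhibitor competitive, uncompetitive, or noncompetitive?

uncompetitive

Both Km and Vmax decrease by the same factor (~2.63-fold) — characteristic of uncompetitive inhibition.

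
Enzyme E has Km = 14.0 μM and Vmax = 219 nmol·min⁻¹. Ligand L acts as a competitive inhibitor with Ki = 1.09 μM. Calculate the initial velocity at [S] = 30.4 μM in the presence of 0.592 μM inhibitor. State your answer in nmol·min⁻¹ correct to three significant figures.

128 nmol·min⁻¹

With α = 1 + [I]/Ki = 1 + 0.592/1.09 = 1.543, the competitive rate law is v = Vmax[S] / (αKm + [S]).
v = 219×30.4 / (1.543×14.0 + 30.4) = 6658/52.00 = 128 nmol·min⁻¹.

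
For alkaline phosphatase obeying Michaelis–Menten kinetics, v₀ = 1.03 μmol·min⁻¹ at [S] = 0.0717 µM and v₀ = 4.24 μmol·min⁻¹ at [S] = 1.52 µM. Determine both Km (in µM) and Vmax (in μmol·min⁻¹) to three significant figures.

Km = 0.277 µM; Vmax = 5.01 μmol·min⁻¹

In reciprocal form, 1/v = (Km/Vmax)·(1/[S]) + 1/Vmax. The two points give (1/[S], 1/v) = (13.95, 0.9709) and (0.6579, 0.2358).
Slope = (0.9709 − 0.2358)/(13.95 − 0.6579) = 0.05531; intercept = 0.9709 − 0.05531×13.95 = 0.1995.
Vmax = 1/intercept = 5.01 μmol·min⁻¹; Km = slope × Vmax = 0.05531 × 5.01 = 0.277 µM.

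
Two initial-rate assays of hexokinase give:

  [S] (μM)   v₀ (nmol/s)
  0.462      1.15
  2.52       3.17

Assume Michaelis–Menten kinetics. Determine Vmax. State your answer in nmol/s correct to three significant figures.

From v = Vmax[S]/(Km+[S]), each point gives Vmax = v(Km+[S])/[S].
Equating: 1.15(Km+0.462)/0.462 = 3.17(Km+2.52)/2.52.
2.489·Km + 1.15 = 1.258·Km + 3.17, so (2.489 − 1.258)·Km = 3.17 − 1.15.
Km = 2.020/1.231 = 1.64 μM; then Vmax = 1.15(1.64+0.462)/0.462 = 5.23 nmol/s.

5.23 nmol/s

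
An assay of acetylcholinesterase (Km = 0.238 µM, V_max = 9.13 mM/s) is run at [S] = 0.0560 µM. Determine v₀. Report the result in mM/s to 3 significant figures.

[S]/(Km+[S]) = 0.0560/0.2940 = 0.1905, the fractional saturation.
v = 0.1905 × Vmax = 0.1905 × 9.13 = 1.74 mM/s.

1.74 mM/s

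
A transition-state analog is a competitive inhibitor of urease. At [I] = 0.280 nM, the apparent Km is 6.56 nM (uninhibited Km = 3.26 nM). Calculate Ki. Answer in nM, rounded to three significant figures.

Competitive: Km,app = α·Km with α = 1 + [I]/Ki.
α = Km,app/Km = 6.56/3.26 = 2.012.
Since α = 1 + [I]/Ki, [I]/Ki = 2.012 − 1 = 1.012 and Ki = 0.280/1.012 = 0.277 nM.

0.277 nM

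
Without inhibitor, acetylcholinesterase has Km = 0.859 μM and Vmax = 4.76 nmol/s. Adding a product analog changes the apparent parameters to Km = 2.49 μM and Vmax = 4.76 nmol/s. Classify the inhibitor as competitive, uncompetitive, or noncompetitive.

Km increases (0.859 → 2.49 μM) while Vmax is unchanged — the hallmark of competitive inhibition.

competitive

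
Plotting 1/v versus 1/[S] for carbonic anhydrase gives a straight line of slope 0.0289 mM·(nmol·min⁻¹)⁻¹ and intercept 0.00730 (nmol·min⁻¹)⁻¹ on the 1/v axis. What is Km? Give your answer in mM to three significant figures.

3.96 mM

y-intercept = 1/Vmax ⇒ Vmax = 137 nmol·min⁻¹; slope = Km/Vmax ⇒ Km = slope × Vmax.
Km = 0.0289 × 137 = 3.96 mM.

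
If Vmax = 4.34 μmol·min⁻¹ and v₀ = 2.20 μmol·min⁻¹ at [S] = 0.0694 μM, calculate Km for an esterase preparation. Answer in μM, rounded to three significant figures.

0.0675 μM

v/Vmax = 2.20/4.34 = 0.5069 = [S]/(Km+[S]).
So Km + [S] = [S]/0.5069 = 0.1369 μM, giving Km = 0.1369 − 0.0694 = 0.0675 μM.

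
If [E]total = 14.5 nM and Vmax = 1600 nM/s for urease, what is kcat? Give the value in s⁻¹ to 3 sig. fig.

kcat = Vmax/[E]total = 1600 nM/s / 14.5 nM = 110 s⁻¹.

110 s⁻¹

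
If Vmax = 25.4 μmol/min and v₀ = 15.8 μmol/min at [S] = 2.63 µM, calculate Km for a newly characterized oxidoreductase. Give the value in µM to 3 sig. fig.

1.60 µM

From v = Vmax[S]/(Km+[S]), Km = [S](Vmax − v)/v.
Km = 2.63 × (25.4 − 15.8) / 15.8 = 25.25/15.8 = 1.60 µM.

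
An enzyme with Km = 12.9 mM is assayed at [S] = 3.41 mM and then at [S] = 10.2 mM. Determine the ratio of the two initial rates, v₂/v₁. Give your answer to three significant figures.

2.11

The fractional saturations are [S]/(Km+[S]) = 3.41/16.31 = 0.2091 and 10.2/23.10 = 0.4416.
v₂/v₁ is just their ratio: 0.4416/0.2091 = 2.11.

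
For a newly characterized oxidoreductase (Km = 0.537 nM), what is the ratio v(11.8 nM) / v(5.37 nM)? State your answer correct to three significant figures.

1.05

The fractional saturations are [S]/(Km+[S]) = 5.37/5.907 = 0.9091 and 11.8/12.34 = 0.9565.
v₂/v₁ is just their ratio: 0.9565/0.9091 = 1.05.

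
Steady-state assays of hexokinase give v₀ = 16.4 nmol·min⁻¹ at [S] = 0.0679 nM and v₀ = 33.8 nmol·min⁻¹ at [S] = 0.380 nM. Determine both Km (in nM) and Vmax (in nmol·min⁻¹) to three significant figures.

From v = Vmax[S]/(Km+[S]), each point gives Vmax = v(Km+[S])/[S].
Equating: 16.4(Km+0.0679)/0.0679 = 33.8(Km+0.380)/0.380.
241.5·Km + 16.4 = 88.95·Km + 33.8, so (241.5 − 88.95)·Km = 33.8 − 16.4.
Km = 17.40/152.6 = 0.114 nM; then Vmax = 16.4(0.114+0.0679)/0.0679 = 43.9 nmol·min⁻¹.

Km = 0.114 nM; Vmax = 43.9 nmol·min⁻¹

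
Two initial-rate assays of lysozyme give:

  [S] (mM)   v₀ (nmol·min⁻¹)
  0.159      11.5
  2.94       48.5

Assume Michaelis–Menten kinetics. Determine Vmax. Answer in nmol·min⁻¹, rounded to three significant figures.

59.4 nmol·min⁻¹

In reciprocal form, 1/v = (Km/Vmax)·(1/[S]) + 1/Vmax. The two points give (1/[S], 1/v) = (6.289, 0.08696) and (0.3401, 0.02062).
Slope = (0.08696 − 0.02062)/(6.289 − 0.3401) = 0.01115; intercept = 0.08696 − 0.01115×6.289 = 0.01683.
Vmax = 1/intercept = 59.4 nmol·min⁻¹; Km = slope × Vmax = 0.01115 × 59.4 = 0.663 mM.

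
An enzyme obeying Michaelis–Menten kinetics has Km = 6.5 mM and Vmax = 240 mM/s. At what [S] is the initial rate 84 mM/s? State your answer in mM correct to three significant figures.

Rearranging v = Vmax[S]/(Km+[S]) gives [S] = Km·v/(Vmax − v).
[S] = 6.5 × 84 / (240 − 84) = 546.0/156.0 = 3.50 mM.

3.50 mM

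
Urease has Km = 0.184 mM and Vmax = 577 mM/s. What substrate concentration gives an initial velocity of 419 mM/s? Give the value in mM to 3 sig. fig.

The required fractional saturation is v/Vmax = 419/577 = 0.7262.
Then [S]/(Km+[S]) = 0.7262 ⇒ [S] = 0.184 × 0.7262/(1 − 0.7262) = 0.488 mM.

0.488 mM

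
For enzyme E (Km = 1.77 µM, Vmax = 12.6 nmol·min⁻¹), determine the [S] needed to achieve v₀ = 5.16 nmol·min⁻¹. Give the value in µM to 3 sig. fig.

1.23 µM

Rearranging v = Vmax[S]/(Km+[S]) gives [S] = Km·v/(Vmax − v).
[S] = 1.77 × 5.16 / (12.6 − 5.16) = 9.133/7.440 = 1.23 µM.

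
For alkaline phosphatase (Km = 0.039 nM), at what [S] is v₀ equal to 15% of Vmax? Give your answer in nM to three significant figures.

v/Vmax = [S]/(Km+[S]) = 0.15, so [S] = Km·0.15/(1 − 0.15) = 0.039 × 0.1765.
[S] = 0.00688 nM.

0.00688 nM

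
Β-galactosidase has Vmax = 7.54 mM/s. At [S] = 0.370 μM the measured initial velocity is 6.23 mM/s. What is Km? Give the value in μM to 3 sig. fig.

From v = Vmax[S]/(Km+[S]), Km = [S](Vmax − v)/v.
Km = 0.370 × (7.54 − 6.23) / 6.23 = 0.4847/6.23 = 0.0778 μM.

0.0778 μM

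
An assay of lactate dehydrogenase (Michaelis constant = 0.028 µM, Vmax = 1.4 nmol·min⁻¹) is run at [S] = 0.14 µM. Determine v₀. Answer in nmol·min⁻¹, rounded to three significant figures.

1.17 nmol·min⁻¹

[S]/(Km+[S]) = 0.14/0.1680 = 0.8333, the fractional saturation.
v = 0.8333 × Vmax = 0.8333 × 1.4 = 1.17 nmol·min⁻¹.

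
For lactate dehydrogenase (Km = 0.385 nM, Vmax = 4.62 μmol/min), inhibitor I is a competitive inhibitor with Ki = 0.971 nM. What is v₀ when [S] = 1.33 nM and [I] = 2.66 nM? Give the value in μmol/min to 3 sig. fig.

α = 1 + [I]/Ki = 1 + 2.66/0.971 = 3.739.
For a competitive inhibitor, Vmax is unchanged and the apparent Km becomes α·Km: Km,app = 1.44 nM, Vmax,app = 4.62 μmol/min.
v = Vmax,app·[S]/(Km,app + [S]) = 4.62 × 1.33/(1.44 + 1.33) = 2.22 μmol/min.

2.22 μmol/min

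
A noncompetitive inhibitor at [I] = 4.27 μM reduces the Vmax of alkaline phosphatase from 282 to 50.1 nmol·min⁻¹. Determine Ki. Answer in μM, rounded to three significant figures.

0.922 μM

Noncompetitive: Vmax,app = Vmax/α with α = 1 + [I]/Ki.
α = Vmax/Vmax,app = 282/50.1 = 5.629.
Since α = 1 + [I]/Ki, [I]/Ki = 5.629 − 1 = 4.629 and Ki = 4.27/4.629 = 0.922 μM.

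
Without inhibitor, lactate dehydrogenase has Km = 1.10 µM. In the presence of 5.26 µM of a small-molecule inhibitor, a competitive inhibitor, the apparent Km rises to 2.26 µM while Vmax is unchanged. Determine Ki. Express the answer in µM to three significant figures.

Competitive: Km,app = α·Km with α = 1 + [I]/Ki.
α = Km,app/Km = 2.26/1.10 = 2.055.
Since α = 1 + [I]/Ki, [I]/Ki = 2.055 − 1 = 1.055 and Ki = 5.26/1.055 = 4.99 µM.

4.99 µM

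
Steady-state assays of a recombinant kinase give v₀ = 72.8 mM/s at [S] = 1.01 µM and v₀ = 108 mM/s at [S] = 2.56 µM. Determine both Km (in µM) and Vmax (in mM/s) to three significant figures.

From v = Vmax[S]/(Km+[S]), each point gives Vmax = v(Km+[S])/[S].
Equating: 72.8(Km+1.01)/1.01 = 108(Km+2.56)/2.56.
72.08·Km + 72.8 = 42.19·Km + 108, so (72.08 − 42.19)·Km = 108 − 72.8.
Km = 35.20/29.89 = 1.18 µM; then Vmax = 72.8(1.18+1.01)/1.01 = 158 mM/s.

Km = 1.18 µM; Vmax = 158 mM/s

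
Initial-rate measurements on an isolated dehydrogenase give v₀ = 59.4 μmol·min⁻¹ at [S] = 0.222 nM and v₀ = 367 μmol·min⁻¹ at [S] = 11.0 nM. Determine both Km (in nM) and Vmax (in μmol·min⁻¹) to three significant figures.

Km = 1.31 nM; Vmax = 411 μmol·min⁻¹

In reciprocal form, 1/v = (Km/Vmax)·(1/[S]) + 1/Vmax. The two points give (1/[S], 1/v) = (4.505, 0.01684) and (0.09091, 0.002725).
Slope = (0.01684 − 0.002725)/(4.505 − 0.09091) = 0.003197; intercept = 0.01684 − 0.003197×4.505 = 0.002434.
Vmax = 1/intercept = 411 μmol·min⁻¹; Km = slope × Vmax = 0.003197 × 411 = 1.31 nM.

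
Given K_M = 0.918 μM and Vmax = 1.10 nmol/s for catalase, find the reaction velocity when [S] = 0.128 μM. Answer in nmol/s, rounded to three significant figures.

v = Vmax·[S]/(Km + [S]) = 1.10 × 0.128 / (0.918 + 0.128)
  = 0.1408 / 1.046 = 0.135 nmol/s.

0.135 nmol/s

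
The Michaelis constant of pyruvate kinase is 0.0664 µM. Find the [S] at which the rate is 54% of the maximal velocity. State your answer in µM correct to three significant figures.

v/Vmax = [S]/(Km+[S]) = 0.54, so [S] = Km·0.54/(1 − 0.54) = 0.0664 × 1.174.
[S] = 0.0779 µM.

0.0779 µM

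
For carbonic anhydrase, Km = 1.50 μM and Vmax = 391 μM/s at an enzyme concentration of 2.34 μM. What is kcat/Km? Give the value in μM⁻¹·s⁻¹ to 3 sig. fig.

111 μM⁻¹·s⁻¹

kcat = Vmax/[E]total = 391/2.34 = 167 s⁻¹.
kcat/Km = 167/1.50 = 111 μM⁻¹·s⁻¹.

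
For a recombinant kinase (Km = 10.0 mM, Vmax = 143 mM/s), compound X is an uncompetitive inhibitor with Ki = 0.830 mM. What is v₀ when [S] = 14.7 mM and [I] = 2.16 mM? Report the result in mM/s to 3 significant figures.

α = 1 + [I]/Ki = 1 + 2.16/0.830 = 3.602.
For an uncompetitive inhibitor, both parameters are divided by α, giving Vmax/α and Km/α: Km,app = 2.78 mM, Vmax,app = 39.7 mM/s.
v = Vmax,app·[S]/(Km,app + [S]) = 39.7 × 14.7/(2.78 + 14.7) = 33.4 mM/s.

33.4 mM/s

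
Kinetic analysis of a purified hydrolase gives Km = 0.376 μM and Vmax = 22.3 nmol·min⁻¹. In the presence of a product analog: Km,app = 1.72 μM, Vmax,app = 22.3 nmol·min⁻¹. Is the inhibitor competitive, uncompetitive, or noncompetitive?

competitive

Km increases (0.376 → 1.72 μM) while Vmax is unchanged — the hallmark of competitive inhibition.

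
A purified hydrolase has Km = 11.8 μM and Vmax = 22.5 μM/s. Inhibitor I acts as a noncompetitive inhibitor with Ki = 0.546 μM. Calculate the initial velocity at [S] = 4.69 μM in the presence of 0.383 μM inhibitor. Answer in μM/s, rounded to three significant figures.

α = 1 + [I]/Ki = 1 + 0.383/0.546 = 1.701.
For a noncompetitive inhibitor, Vmax is reduced to Vmax/α while Km is unchanged: Km,app = 11.8 μM, Vmax,app = 13.2 μM/s.
v = Vmax,app·[S]/(Km,app + [S]) = 13.2 × 4.69/(11.8 + 4.69) = 3.76 μM/s.

3.76 μM/s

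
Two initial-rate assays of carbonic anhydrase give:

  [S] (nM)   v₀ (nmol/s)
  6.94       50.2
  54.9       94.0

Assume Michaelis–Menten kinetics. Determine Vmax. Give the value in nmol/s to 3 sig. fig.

From v = Vmax[S]/(Km+[S]), each point gives Vmax = v(Km+[S])/[S].
Equating: 50.2(Km+6.94)/6.94 = 94.0(Km+54.9)/54.9.
7.233·Km + 50.2 = 1.712·Km + 94.0, so (7.233 − 1.712)·Km = 94.0 − 50.2.
Km = 43.80/5.521 = 7.93 nM; then Vmax = 50.2(7.93+6.94)/6.94 = 108 nmol/s.

108 nmol/s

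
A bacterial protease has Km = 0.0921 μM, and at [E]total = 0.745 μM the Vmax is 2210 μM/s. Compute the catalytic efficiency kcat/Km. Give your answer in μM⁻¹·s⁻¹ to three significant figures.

kcat = Vmax/[E]total = 2210/0.745 = 2970 s⁻¹.
kcat/Km = 2970/0.0921 = 32200 μM⁻¹·s⁻¹.

32200 μM⁻¹·s⁻¹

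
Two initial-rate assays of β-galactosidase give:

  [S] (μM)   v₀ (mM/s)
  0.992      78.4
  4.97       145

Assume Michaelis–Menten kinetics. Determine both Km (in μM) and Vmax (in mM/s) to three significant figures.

Km = 1.34 μM; Vmax = 184 mM/s

From v = Vmax[S]/(Km+[S]), each point gives Vmax = v(Km+[S])/[S].
Equating: 78.4(Km+0.992)/0.992 = 145(Km+4.97)/4.97.
79.03·Km + 78.4 = 29.18·Km + 145, so (79.03 − 29.18)·Km = 145 − 78.4.
Km = 66.60/49.86 = 1.34 μM; then Vmax = 78.4(1.34+0.992)/0.992 = 184 mM/s.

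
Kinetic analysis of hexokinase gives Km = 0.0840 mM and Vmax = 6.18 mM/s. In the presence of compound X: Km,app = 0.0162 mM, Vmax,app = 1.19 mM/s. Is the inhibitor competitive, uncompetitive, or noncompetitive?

uncompetitive

Both Km and Vmax decrease by the same factor (~5.20-fold) — characteristic of uncompetitive inhibition.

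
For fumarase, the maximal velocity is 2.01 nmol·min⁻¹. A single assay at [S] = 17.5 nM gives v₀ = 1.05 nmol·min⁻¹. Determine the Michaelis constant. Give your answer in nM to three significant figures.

v/Vmax = 1.05/2.01 = 0.5224 = [S]/(Km+[S]).
So Km + [S] = [S]/0.5224 = 33.50 nM, giving Km = 33.50 − 17.5 = 16.0 nM.

16.0 nM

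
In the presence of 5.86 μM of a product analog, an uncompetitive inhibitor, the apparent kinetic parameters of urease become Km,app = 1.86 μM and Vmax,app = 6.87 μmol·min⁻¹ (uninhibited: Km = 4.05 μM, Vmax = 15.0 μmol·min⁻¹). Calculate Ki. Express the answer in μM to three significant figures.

Uncompetitive: Vmax,app = Vmax/α (and Km,app = Km/α) with α = 1 + [I]/Ki.
α = Vmax/Vmax,app = 15.0/6.87 = 2.183.
Ki = [I]/(α − 1) = 5.86/1.183 = 4.95 μM.

4.95 μM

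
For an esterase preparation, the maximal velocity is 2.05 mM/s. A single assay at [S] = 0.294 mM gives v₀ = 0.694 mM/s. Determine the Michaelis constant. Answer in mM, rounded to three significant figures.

0.574 mM

v/Vmax = 0.694/2.05 = 0.3385 = [S]/(Km+[S]).
So Km + [S] = [S]/0.3385 = 0.8684 mM, giving Km = 0.8684 − 0.294 = 0.574 mM.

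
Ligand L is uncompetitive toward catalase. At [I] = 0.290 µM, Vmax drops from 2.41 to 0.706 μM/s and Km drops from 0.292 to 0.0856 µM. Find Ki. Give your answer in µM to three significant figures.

Uncompetitive: Vmax,app = Vmax/α (and Km,app = Km/α) with α = 1 + [I]/Ki.
α = Vmax/Vmax,app = 2.41/0.706 = 3.414.
Since α = 1 + [I]/Ki, [I]/Ki = 3.414 − 1 = 2.414 and Ki = 0.290/2.414 = 0.120 µM.

0.120 µM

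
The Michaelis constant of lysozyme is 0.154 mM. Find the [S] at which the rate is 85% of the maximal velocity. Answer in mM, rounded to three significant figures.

0.873 mM

v/Vmax = [S]/(Km+[S]) = 0.85, so [S] = Km·0.85/(1 − 0.85) = 0.154 × 5.667.
[S] = 0.873 mM.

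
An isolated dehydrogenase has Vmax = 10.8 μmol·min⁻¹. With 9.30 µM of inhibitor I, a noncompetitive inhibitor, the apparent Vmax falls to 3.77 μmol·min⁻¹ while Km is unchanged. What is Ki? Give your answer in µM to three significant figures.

Noncompetitive: Vmax,app = Vmax/α with α = 1 + [I]/Ki.
α = Vmax/Vmax,app = 10.8/3.77 = 2.865.
Ki = [I]/(α − 1) = 9.30/1.865 = 4.99 µM.

4.99 µM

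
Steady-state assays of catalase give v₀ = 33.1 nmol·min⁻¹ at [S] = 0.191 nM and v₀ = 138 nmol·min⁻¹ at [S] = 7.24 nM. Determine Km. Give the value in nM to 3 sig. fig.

0.680 nM

In reciprocal form, 1/v = (Km/Vmax)·(1/[S]) + 1/Vmax. The two points give (1/[S], 1/v) = (5.236, 0.03021) and (0.1381, 0.007246).
Slope = (0.03021 − 0.007246)/(5.236 − 0.1381) = 0.004505; intercept = 0.03021 − 0.004505×5.236 = 0.006624.
Vmax = 1/intercept = 151 nmol·min⁻¹; Km = slope × Vmax = 0.004505 × 151 = 0.680 nM.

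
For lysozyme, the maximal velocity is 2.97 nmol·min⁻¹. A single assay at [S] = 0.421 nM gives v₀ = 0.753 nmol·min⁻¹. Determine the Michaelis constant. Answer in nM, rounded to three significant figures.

1.24 nM

From v = Vmax[S]/(Km+[S]), Km = [S](Vmax − v)/v.
Km = 0.421 × (2.97 − 0.753) / 0.753 = 0.9334/0.753 = 1.24 nM.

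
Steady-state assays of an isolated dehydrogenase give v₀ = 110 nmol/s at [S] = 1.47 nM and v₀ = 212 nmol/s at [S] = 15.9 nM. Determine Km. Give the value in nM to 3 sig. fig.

In reciprocal form, 1/v = (Km/Vmax)·(1/[S]) + 1/Vmax. The two points give (1/[S], 1/v) = (0.6803, 0.009091) and (0.06289, 0.004717).
Slope = (0.009091 − 0.004717)/(0.6803 − 0.06289) = 0.007085; intercept = 0.009091 − 0.007085×0.6803 = 0.004271.
Vmax = 1/intercept = 234 nmol/s; Km = slope × Vmax = 0.007085 × 234 = 1.66 nM.

1.66 nM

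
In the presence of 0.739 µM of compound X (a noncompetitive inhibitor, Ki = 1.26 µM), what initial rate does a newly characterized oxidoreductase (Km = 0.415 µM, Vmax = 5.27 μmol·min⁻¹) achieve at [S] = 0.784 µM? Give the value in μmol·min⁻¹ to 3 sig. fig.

2.17 μmol·min⁻¹

α = 1 + [I]/Ki = 1 + 0.739/1.26 = 1.587.
For a noncompetitive inhibitor, Vmax is reduced to Vmax/α while Km is unchanged: Km,app = 0.415 µM, Vmax,app = 3.32 μmol·min⁻¹.
v = Vmax,app·[S]/(Km,app + [S]) = 3.32 × 0.784/(0.415 + 0.784) = 2.17 μmol·min⁻¹.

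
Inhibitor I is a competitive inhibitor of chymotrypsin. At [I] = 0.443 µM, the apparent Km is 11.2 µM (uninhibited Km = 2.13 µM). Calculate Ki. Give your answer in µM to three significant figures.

Competitive: Km,app = α·Km with α = 1 + [I]/Ki.
α = Km,app/Km = 11.2/2.13 = 5.258.
Since α = 1 + [I]/Ki, [I]/Ki = 5.258 − 1 = 4.258 and Ki = 0.443/4.258 = 0.104 µM.

0.104 µM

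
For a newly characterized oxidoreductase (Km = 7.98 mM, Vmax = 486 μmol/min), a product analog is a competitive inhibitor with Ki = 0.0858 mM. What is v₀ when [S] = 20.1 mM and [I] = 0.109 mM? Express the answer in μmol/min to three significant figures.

α = 1 + [I]/Ki = 1 + 0.109/0.0858 = 2.270.
For a competitive inhibitor, Vmax is unchanged and the apparent Km becomes α·Km: Km,app = 18.1 mM, Vmax,app = 486 μmol/min.
v = Vmax,app·[S]/(Km,app + [S]) = 486 × 20.1/(18.1 + 20.1) = 256 μmol/min.

256 μmol/min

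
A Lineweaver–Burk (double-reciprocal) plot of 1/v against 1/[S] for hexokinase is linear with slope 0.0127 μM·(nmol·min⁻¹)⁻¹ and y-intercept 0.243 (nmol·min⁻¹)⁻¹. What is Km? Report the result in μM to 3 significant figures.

y-intercept = 1/Vmax ⇒ Vmax = 4.12 nmol·min⁻¹; slope = Km/Vmax ⇒ Km = slope × Vmax.
Km = 0.0127 × 4.12 = 0.0523 μM.

0.0523 μM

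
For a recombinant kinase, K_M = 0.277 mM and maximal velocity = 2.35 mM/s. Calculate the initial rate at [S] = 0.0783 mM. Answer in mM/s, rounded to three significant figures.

[S]/(Km+[S]) = 0.0783/0.3553 = 0.2204, the fractional saturation.
v = 0.2204 × Vmax = 0.2204 × 2.35 = 0.518 mM/s.

0.518 mM/s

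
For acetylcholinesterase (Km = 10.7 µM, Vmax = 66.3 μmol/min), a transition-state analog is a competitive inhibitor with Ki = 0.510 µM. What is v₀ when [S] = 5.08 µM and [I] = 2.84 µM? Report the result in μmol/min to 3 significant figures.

4.47 μmol/min

With α = 1 + [I]/Ki = 1 + 2.84/0.510 = 6.569, the competitive rate law is v = Vmax[S] / (αKm + [S]).
v = 66.3×5.08 / (6.569×10.7 + 5.08) = 336.8/75.36 = 4.47 μmol/min.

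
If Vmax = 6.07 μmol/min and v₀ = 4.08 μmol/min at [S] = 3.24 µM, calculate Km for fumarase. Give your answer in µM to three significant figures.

v/Vmax = 4.08/6.07 = 0.6722 = [S]/(Km+[S]).
So Km + [S] = [S]/0.6722 = 4.820 µM, giving Km = 4.820 − 3.24 = 1.58 µM.

1.58 µM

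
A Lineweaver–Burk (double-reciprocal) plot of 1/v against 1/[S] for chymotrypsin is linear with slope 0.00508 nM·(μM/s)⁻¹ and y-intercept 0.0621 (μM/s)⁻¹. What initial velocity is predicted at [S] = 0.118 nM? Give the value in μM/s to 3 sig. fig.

9.51 μM/s

The y-intercept is 1/Vmax, so Vmax = 1/0.0621 = 16.1 μM/s.
The slope is Km/Vmax, so Km = 0.00508 × 16.1 = 0.0818 nM.
Then v = 16.1 × 0.118/(0.0818 + 0.118) = 9.51 μM/s.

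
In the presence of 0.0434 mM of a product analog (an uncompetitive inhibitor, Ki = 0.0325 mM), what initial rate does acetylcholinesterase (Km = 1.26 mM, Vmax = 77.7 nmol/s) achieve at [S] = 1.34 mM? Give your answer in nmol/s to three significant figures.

23.7 nmol/s

α = 1 + [I]/Ki = 1 + 0.0434/0.0325 = 2.335.
For an uncompetitive inhibitor, both parameters are divided by α, giving Vmax/α and Km/α: Km,app = 0.540 mM, Vmax,app = 33.3 nmol/s.
v = Vmax,app·[S]/(Km,app + [S]) = 33.3 × 1.34/(0.540 + 1.34) = 23.7 nmol/s.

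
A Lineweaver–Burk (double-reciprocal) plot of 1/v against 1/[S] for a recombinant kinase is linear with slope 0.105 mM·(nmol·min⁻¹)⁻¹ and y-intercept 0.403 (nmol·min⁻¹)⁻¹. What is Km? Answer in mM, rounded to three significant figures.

y-intercept = 1/Vmax ⇒ Vmax = 2.48 nmol·min⁻¹; slope = Km/Vmax ⇒ Km = slope × Vmax.
Km = 0.105 × 2.48 = 0.261 mM.

0.261 mM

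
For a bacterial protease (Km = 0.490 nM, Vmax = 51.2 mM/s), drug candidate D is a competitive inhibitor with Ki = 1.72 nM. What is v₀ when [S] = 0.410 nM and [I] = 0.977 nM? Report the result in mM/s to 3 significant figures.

With α = 1 + [I]/Ki = 1 + 0.977/1.72 = 1.568, the competitive rate law is v = Vmax[S] / (αKm + [S]).
v = 51.2×0.410 / (1.568×0.490 + 0.410) = 20.99/1.178 = 17.8 mM/s.

17.8 mM/s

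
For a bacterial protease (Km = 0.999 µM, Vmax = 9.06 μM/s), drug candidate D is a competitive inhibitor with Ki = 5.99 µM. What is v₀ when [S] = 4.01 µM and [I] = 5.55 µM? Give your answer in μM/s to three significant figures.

With α = 1 + [I]/Ki = 1 + 5.55/5.99 = 1.927, the competitive rate law is v = Vmax[S] / (αKm + [S]).
v = 9.06×4.01 / (1.927×0.999 + 4.01) = 36.33/5.935 = 6.12 μM/s.

6.12 μM/s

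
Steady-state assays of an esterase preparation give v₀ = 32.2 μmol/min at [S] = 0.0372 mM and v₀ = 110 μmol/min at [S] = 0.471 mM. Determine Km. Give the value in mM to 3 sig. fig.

In reciprocal form, 1/v = (Km/Vmax)·(1/[S]) + 1/Vmax. The two points give (1/[S], 1/v) = (26.88, 0.03106) and (2.123, 0.009091).
Slope = (0.03106 − 0.009091)/(26.88 − 2.123) = 0.0008872; intercept = 0.03106 − 0.0008872×26.88 = 0.007207.
Vmax = 1/intercept = 139 μmol/min; Km = slope × Vmax = 0.0008872 × 139 = 0.123 mM.

0.123 mM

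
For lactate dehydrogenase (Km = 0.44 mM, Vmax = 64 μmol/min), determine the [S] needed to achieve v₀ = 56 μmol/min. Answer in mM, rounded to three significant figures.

Rearranging v = Vmax[S]/(Km+[S]) gives [S] = Km·v/(Vmax − v).
[S] = 0.44 × 56 / (64 − 56) = 24.64/8.000 = 3.08 mM.

3.08 mM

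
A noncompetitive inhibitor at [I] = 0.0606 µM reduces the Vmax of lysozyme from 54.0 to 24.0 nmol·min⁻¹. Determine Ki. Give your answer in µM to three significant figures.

0.0485 µM

Noncompetitive: Vmax,app = Vmax/α with α = 1 + [I]/Ki.
α = Vmax/Vmax,app = 54.0/24.0 = 2.250.
Since α = 1 + [I]/Ki, [I]/Ki = 2.250 − 1 = 1.250 and Ki = 0.0606/1.250 = 0.0485 µM.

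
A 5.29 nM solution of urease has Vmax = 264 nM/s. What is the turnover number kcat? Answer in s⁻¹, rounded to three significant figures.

49.9 s⁻¹

kcat = Vmax/[E]total = 264 nM/s / 5.29 nM = 49.9 s⁻¹.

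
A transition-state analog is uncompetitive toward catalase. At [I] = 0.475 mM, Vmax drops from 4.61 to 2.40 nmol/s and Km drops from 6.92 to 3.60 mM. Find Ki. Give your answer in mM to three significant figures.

Uncompetitive: Vmax,app = Vmax/α (and Km,app = Km/α) with α = 1 + [I]/Ki.
α = Vmax/Vmax,app = 4.61/2.40 = 1.921.
Ki = [I]/(α − 1) = 0.475/0.9208 = 0.516 mM.

0.516 mM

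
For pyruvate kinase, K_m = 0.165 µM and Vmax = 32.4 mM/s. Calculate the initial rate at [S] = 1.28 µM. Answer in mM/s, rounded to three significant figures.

[S]/(Km+[S]) = 1.28/1.445 = 0.8858, the fractional saturation.
v = 0.8858 × Vmax = 0.8858 × 32.4 = 28.7 mM/s.

28.7 mM/s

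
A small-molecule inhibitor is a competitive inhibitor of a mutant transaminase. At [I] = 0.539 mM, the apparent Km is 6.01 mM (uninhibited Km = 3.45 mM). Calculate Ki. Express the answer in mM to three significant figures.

0.726 mM

Competitive: Km,app = α·Km with α = 1 + [I]/Ki.
α = Km,app/Km = 6.01/3.45 = 1.742.
Ki = [I]/(α − 1) = 0.539/0.7420 = 0.726 mM.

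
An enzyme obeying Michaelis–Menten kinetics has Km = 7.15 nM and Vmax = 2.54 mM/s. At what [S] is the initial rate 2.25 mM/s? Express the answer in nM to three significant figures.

55.5 nM

Rearranging v = Vmax[S]/(Km+[S]) gives [S] = Km·v/(Vmax − v).
[S] = 7.15 × 2.25 / (2.54 − 2.25) = 16.09/0.2900 = 55.5 nM.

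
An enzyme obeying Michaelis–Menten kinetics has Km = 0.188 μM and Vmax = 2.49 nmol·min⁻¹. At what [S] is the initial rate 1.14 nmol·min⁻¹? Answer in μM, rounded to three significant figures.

0.159 μM

Rearranging v = Vmax[S]/(Km+[S]) gives [S] = Km·v/(Vmax − v).
[S] = 0.188 × 1.14 / (2.49 − 1.14) = 0.2143/1.350 = 0.159 μM.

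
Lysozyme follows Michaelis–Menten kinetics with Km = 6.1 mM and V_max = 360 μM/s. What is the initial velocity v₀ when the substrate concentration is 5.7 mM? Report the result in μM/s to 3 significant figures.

v = Vmax·[S]/(Km + [S]) = 360 × 5.7 / (6.1 + 5.7)
  = 2052 / 11.80 = 174 μM/s.

174 μM/s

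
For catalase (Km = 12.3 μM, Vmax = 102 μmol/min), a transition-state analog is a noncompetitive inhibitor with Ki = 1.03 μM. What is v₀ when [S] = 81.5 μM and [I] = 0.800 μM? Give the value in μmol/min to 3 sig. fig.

49.9 μmol/min

α = 1 + [I]/Ki = 1 + 0.800/1.03 = 1.777.
For a noncompetitive inhibitor, Vmax is reduced to Vmax/α while Km is unchanged: Km,app = 12.3 μM, Vmax,app = 57.4 μmol/min.
v = Vmax,app·[S]/(Km,app + [S]) = 57.4 × 81.5/(12.3 + 81.5) = 49.9 μmol/min.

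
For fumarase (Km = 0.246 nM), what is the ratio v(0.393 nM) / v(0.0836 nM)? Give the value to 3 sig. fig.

Since Vmax cancels, v₂/v₁ = [S]₂(Km+[S]₁) / [S]₁(Km+[S]₂).
= 0.393×(0.246+0.0836) / (0.0836×(0.246+0.393)) = 0.1295/0.05342 = 2.42.

2.42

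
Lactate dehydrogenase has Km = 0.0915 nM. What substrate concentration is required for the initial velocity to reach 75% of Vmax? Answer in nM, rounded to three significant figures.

0.274 nM

v/Vmax = [S]/(Km+[S]) = 0.75, so [S] = Km·0.75/(1 − 0.75) = 0.0915 × 3.000.
[S] = 0.274 nM.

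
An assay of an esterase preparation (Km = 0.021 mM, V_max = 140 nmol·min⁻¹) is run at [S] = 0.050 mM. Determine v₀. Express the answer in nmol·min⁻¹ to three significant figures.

98.6 nmol·min⁻¹

v = Vmax·[S]/(Km + [S]) = 140 × 0.050 / (0.021 + 0.050)
  = 7.000 / 0.07100 = 98.6 nmol·min⁻¹.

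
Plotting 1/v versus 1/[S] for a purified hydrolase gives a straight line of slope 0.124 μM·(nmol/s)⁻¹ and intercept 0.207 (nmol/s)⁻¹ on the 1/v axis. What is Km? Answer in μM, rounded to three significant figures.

y-intercept = 1/Vmax ⇒ Vmax = 4.83 nmol/s; slope = Km/Vmax ⇒ Km = slope × Vmax.
Km = 0.124 × 4.83 = 0.599 μM.

0.599 μM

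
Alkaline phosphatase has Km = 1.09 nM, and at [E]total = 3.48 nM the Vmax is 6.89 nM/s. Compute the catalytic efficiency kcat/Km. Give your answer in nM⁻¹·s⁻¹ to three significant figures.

1.82 nM⁻¹·s⁻¹

kcat = Vmax/[E]total = 6.89/3.48 = 1.98 s⁻¹.
kcat/Km = 1.98/1.09 = 1.82 nM⁻¹·s⁻¹.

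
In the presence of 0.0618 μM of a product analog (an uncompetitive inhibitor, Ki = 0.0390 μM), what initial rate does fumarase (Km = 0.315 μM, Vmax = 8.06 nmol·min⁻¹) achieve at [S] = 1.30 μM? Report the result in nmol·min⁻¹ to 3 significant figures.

2.85 nmol·min⁻¹

α = 1 + [I]/Ki = 1 + 0.0618/0.0390 = 2.585.
For an uncompetitive inhibitor, both parameters are divided by α, giving Vmax/α and Km/α: Km,app = 0.122 μM, Vmax,app = 3.12 nmol·min⁻¹.
v = Vmax,app·[S]/(Km,app + [S]) = 3.12 × 1.30/(0.122 + 1.30) = 2.85 nmol·min⁻¹.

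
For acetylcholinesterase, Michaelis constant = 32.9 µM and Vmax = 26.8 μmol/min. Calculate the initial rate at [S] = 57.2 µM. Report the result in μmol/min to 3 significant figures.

17.0 μmol/min

v = Vmax·[S]/(Km + [S]) = 26.8 × 57.2 / (32.9 + 57.2)
  = 1533 / 90.10 = 17.0 μmol/min.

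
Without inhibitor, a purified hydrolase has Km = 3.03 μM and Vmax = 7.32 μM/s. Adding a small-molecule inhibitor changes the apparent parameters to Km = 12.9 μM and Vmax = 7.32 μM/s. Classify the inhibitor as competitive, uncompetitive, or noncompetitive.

competitive

Km increases (3.03 → 12.9 μM) while Vmax is unchanged — the hallmark of competitive inhibition.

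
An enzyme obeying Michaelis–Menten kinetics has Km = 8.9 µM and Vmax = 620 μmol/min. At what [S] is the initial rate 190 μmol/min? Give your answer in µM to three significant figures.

The required fractional saturation is v/Vmax = 190/620 = 0.3065.
Then [S]/(Km+[S]) = 0.3065 ⇒ [S] = 8.9 × 0.3065/(1 − 0.3065) = 3.93 µM.

3.93 µM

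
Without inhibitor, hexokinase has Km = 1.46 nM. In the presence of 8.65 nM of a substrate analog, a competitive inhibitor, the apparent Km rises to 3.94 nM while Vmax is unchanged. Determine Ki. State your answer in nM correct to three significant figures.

Competitive: Km,app = α·Km with α = 1 + [I]/Ki.
α = Km,app/Km = 3.94/1.46 = 2.699.
Since α = 1 + [I]/Ki, [I]/Ki = 2.699 − 1 = 1.699 and Ki = 8.65/1.699 = 5.09 nM.

5.09 nM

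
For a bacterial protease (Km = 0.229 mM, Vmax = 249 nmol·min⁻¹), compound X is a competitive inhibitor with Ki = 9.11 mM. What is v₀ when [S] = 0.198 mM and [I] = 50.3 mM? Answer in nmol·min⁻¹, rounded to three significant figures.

α = 1 + [I]/Ki = 1 + 50.3/9.11 = 6.521.
For a competitive inhibitor, Vmax is unchanged and the apparent Km becomes α·Km: Km,app = 1.49 mM, Vmax,app = 249 nmol·min⁻¹.
v = Vmax,app·[S]/(Km,app + [S]) = 249 × 0.198/(1.49 + 0.198) = 29.1 nmol·min⁻¹.

29.1 nmol·min⁻¹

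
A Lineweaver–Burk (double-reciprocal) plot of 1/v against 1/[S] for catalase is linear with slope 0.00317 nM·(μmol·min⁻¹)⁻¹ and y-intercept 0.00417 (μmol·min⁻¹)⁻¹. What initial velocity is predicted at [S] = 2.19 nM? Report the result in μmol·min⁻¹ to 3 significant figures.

178 μmol·min⁻¹

The y-intercept is 1/Vmax, so Vmax = 1/0.00417 = 240 μmol·min⁻¹.
The slope is Km/Vmax, so Km = 0.00317 × 240 = 0.760 nM.
Then v = 240 × 2.19/(0.760 + 2.19) = 178 μmol·min⁻¹.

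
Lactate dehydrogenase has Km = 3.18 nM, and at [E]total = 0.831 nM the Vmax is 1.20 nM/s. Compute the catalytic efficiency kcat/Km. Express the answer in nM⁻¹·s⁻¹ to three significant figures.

0.454 nM⁻¹·s⁻¹

kcat = Vmax/[E]total = 1.20/0.831 = 1.44 s⁻¹.
kcat/Km = 1.44/3.18 = 0.454 nM⁻¹·s⁻¹.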